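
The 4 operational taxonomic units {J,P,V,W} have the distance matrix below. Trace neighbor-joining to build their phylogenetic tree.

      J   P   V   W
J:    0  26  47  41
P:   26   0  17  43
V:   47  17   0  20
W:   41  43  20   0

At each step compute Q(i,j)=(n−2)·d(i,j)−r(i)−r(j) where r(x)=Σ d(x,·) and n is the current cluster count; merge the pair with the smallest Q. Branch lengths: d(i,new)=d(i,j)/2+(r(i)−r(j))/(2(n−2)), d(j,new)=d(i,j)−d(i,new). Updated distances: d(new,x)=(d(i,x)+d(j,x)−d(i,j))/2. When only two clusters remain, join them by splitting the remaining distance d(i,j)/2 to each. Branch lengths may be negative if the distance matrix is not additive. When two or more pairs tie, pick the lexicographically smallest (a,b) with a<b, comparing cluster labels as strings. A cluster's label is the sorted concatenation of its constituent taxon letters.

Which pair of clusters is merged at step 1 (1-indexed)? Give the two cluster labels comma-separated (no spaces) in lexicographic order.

J,P

iteration 1: select J,P (d=26, Q=-148); attach at lengths (20, 6); label the merged cluster JP
  updated: d(JP,V)=19, d(JP,W)=29
iteration 2: select JP,V (d=19, Q=-68); attach at lengths (14, 5); label the merged cluster JPV
  updated: d(JPV,W)=15
iteration 3: select JPV,W (d=15); attach at lengths (15/2, 15/2); label the merged cluster JPVW
final tree: (((J:20,P:6):14,V:5):15/2,W:15/2)
total length: 60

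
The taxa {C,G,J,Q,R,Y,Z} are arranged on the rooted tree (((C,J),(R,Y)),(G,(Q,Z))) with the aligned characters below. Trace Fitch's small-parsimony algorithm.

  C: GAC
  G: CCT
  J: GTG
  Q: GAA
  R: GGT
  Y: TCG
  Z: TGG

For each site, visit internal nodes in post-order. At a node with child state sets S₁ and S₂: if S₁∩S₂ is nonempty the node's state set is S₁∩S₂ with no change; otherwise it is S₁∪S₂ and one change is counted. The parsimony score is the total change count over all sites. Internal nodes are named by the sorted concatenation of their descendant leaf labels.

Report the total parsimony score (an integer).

12

site 0, node CJ: C={G} ∩ J={G} → {G} (+0)
site 0, node RY: R={G} ∪ Y={T} → {G,T} (+1)
site 0, node CJRY: CJ={G} ∩ RY={G,T} → {G} (+0)
site 0, node QZ: Q={G} ∪ Z={T} → {G,T} (+1)
site 0, node GQZ: G={C} ∪ QZ={G,T} → {C,G,T} (+1)
site 0, node CGJQRYZ: CJRY={G} ∩ GQZ={C,G,T} → {G} (+0)
site 1, node CJ: C={A} ∪ J={T} → {A,T} (+1)
site 1, node RY: R={G} ∪ Y={C} → {C,G} (+1)
site 1, node CJRY: CJ={A,T} ∪ RY={C,G} → {A,C,G,T} (+1)
site 1, node QZ: Q={A} ∪ Z={G} → {A,G} (+1)
site 1, node GQZ: G={C} ∪ QZ={A,G} → {A,C,G} (+1)
site 1, node CGJQRYZ: CJRY={A,C,G,T} ∩ GQZ={A,C,G} → {A,C,G} (+0)
site 2, node CJ: C={C} ∪ J={G} → {C,G} (+1)
site 2, node RY: R={T} ∪ Y={G} → {G,T} (+1)
site 2, node CJRY: CJ={C,G} ∩ RY={G,T} → {G} (+0)
site 2, node QZ: Q={A} ∪ Z={G} → {A,G} (+1)
site 2, node GQZ: G={T} ∪ QZ={A,G} → {A,G,T} (+1)
site 2, node CGJQRYZ: CJRY={G} ∩ GQZ={A,G,T} → {G} (+0)
per-site changes: [3, 5, 4]; total = 12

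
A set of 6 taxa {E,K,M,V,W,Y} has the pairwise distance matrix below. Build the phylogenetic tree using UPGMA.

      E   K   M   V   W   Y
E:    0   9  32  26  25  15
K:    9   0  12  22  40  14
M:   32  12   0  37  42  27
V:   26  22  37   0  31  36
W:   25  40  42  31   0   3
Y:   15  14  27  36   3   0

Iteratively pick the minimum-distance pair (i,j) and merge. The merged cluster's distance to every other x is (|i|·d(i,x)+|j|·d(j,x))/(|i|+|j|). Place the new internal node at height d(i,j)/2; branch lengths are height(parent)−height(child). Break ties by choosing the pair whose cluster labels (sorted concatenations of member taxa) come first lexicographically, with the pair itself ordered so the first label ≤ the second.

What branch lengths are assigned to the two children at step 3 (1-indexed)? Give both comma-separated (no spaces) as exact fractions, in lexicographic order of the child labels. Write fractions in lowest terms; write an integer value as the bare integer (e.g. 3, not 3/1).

1. join W+Y (d=3) ⇒ WY; edges |W|=3/2, |Y|=3/2
  updated: d(E,WY)=20, d(K,WY)=27, d(M,WY)=69/2, d(V,WY)=67/2
2. join E+K (d=9) ⇒ EK; edges |E|=9/2, |K|=9/2
  updated: d(EK,M)=22, d(EK,V)=24, d(EK,WY)=47/2
3. join EK+M (d=22) ⇒ EKM; edges |EK|=13/2, |M|=11
  updated: d(EKM,V)=85/3, d(EKM,WY)=163/6
4. join EKM+WY (d=163/6) ⇒ EKMWY; edges |EKM|=31/12, |WY|=145/12
  updated: d(EKMWY,V)=152/5
5. join EKMWY+V (d=152/5) ⇒ EKMVWY; edges |EKMWY|=97/60, |V|=76/5
final tree: ((((E:9/2,K:9/2):13/2,M:11):31/12,(W:3/2,Y:3/2):145/12):97/60,V:76/5)
total length: 3659/60

13/2,11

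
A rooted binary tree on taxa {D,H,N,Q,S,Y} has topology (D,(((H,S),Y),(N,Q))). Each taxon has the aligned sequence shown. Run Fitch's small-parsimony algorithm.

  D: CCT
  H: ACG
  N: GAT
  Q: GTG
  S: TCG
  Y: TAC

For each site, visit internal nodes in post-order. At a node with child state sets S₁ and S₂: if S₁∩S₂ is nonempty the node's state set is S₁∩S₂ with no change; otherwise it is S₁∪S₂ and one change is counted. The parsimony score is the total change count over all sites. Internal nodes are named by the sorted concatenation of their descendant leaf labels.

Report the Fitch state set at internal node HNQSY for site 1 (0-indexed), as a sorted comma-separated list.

HS@0: {A} ∪ {T} = {A,T} (union, +1)
HSY@0: {A,T} ∩ {T} = {T} (intersection, +0)
NQ@0: {G} ∩ {G} = {G} (intersection, +0)
HNQSY@0: {T} ∪ {G} = {G,T} (union, +1)
DHNQSY@0: {C} ∪ {G,T} = {C,G,T} (union, +1)
HS@1: {C} ∩ {C} = {C} (intersection, +0)
HSY@1: {C} ∪ {A} = {A,C} (union, +1)
NQ@1: {A} ∪ {T} = {A,T} (union, +1)
HNQSY@1: {A,C} ∩ {A,T} = {A} (intersection, +0)
DHNQSY@1: {C} ∪ {A} = {A,C} (union, +1)
HS@2: {G} ∩ {G} = {G} (intersection, +0)
HSY@2: {G} ∪ {C} = {C,G} (union, +1)
NQ@2: {T} ∪ {G} = {G,T} (union, +1)
HNQSY@2: {C,G} ∩ {G,T} = {G} (intersection, +0)
DHNQSY@2: {T} ∪ {G} = {G,T} (union, +1)
per-site changes: [3, 3, 3]; total = 9

A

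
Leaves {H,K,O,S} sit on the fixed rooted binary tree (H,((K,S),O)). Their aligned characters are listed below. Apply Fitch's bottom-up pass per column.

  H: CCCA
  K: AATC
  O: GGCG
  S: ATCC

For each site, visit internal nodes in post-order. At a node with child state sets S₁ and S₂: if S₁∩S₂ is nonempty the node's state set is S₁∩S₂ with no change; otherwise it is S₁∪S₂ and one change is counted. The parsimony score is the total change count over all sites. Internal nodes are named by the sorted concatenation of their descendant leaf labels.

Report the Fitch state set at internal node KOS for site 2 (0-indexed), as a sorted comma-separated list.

C

[col 0] KS: children K:{A}, S:{A} ∩→ {A}; cost 0
[col 0] KOS: children KS:{A}, O:{G} ∪→ {A,G}; cost 1
[col 0] HKOS: children H:{C}, KOS:{A,G} ∪→ {A,C,G}; cost 1
[col 1] KS: children K:{A}, S:{T} ∪→ {A,T}; cost 1
[col 1] KOS: children KS:{A,T}, O:{G} ∪→ {A,G,T}; cost 1
[col 1] HKOS: children H:{C}, KOS:{A,G,T} ∪→ {A,C,G,T}; cost 1
[col 2] KS: children K:{T}, S:{C} ∪→ {C,T}; cost 1
[col 2] KOS: children KS:{C,T}, O:{C} ∩→ {C}; cost 0
[col 2] HKOS: children H:{C}, KOS:{C} ∩→ {C}; cost 0
[col 3] KS: children K:{C}, S:{C} ∩→ {C}; cost 0
[col 3] KOS: children KS:{C}, O:{G} ∪→ {C,G}; cost 1
[col 3] HKOS: children H:{A}, KOS:{C,G} ∪→ {A,C,G}; cost 1
per-site changes: [2, 3, 1, 2]; total = 8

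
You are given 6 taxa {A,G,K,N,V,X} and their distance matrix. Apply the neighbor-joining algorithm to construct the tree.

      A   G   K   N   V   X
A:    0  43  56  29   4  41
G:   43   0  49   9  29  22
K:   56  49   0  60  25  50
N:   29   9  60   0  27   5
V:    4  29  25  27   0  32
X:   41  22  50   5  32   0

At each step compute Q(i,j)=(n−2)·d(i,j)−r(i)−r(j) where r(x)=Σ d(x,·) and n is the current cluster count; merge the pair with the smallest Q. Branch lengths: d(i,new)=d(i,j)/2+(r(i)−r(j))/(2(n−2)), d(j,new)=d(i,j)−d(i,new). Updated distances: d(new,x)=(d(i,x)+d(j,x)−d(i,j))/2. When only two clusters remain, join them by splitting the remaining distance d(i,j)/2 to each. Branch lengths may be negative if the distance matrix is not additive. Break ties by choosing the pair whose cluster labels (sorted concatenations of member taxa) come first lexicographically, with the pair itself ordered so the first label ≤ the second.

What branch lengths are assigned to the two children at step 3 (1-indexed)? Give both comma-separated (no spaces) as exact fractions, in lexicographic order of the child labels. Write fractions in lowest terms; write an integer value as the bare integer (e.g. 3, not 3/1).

241/16,115/16

iteration 1: select A,V (d=4, Q=-274); attach at lengths (9, -5); label the merged cluster AV
  updated: d(AV,G)=34, d(AV,K)=77/2, d(AV,N)=26, d(AV,X)=69/2
iteration 2: select AV,K (d=77/2, Q=-215); attach at lengths (17/2, 30); label the merged cluster AKV
  updated: d(AKV,G)=89/4, d(AKV,N)=95/4, d(AKV,X)=23
iteration 3: select AKV,G (d=89/4, Q=-311/4); attach at lengths (241/16, 115/16); label the merged cluster AGKV
  updated: d(AGKV,N)=21/4, d(AGKV,X)=91/8
iteration 4: select AGKV,N (d=21/4, Q=-173/8); attach at lengths (93/16, -9/16); label the merged cluster AGKNV
  updated: d(AGKNV,X)=89/16
iteration 5: select AGKNV,X (d=89/16); attach at lengths (89/32, 89/32); label the merged cluster AGKNVX
final tree: (((((A:9,V:-5):17/2,K:30):241/16,G:115/16):93/16,N:-9/16):89/32,X:89/32)
total length: 1209/16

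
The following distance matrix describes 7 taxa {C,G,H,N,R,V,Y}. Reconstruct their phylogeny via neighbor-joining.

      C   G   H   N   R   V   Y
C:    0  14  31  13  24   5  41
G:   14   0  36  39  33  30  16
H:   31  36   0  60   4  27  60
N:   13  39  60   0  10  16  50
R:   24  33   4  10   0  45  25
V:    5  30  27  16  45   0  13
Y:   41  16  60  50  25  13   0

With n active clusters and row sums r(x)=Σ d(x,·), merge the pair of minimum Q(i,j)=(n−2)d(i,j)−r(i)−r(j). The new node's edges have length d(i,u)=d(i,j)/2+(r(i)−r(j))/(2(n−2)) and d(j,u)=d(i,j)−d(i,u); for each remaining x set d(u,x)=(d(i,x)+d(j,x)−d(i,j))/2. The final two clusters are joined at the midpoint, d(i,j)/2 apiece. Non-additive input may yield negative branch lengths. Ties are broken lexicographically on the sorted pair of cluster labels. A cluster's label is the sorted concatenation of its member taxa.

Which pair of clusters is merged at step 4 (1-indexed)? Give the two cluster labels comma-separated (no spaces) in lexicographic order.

C,N

iteration 1: select H,R (d=4, Q=-339); attach at lengths (97/10, -57/10); label the merged cluster HR
  updated: d(C,HR)=51/2, d(G,HR)=65/2, d(HR,N)=33, d(HR,V)=34, d(HR,Y)=81/2
iteration 2: select G,Y (d=16, Q=-228); attach at lengths (35/8, 93/8); label the merged cluster GY
  updated: d(C,GY)=39/2, d(GY,HR)=57/2, d(GY,N)=73/2, d(GY,V)=27/2
iteration 3: select GY,HR (d=57/2, Q=-267/2); attach at lengths (125/12, 217/12); label the merged cluster GHRY
  updated: d(C,GHRY)=33/4, d(GHRY,N)=41/2, d(GHRY,V)=19/2
iteration 4: select C,N (d=13, Q=-199/4); attach at lengths (11/16, 197/16); label the merged cluster CN
  updated: d(CN,GHRY)=63/8, d(CN,V)=4
iteration 5: select CN,GHRY (d=63/8, Q=-171/8); attach at lengths (19/16, 107/16); label the merged cluster CGHNRY
  updated: d(CGHNRY,V)=45/16
iteration 6: select CGHNRY,V (d=45/16); attach at lengths (45/32, 45/32); label the merged cluster CGHNRVY
final tree: (((C:11/16,N:197/16):19/16,((G:35/8,Y:93/8):125/12,(H:97/10,R:-57/10):217/12):107/16):45/32,V:45/32)
total length: 1155/16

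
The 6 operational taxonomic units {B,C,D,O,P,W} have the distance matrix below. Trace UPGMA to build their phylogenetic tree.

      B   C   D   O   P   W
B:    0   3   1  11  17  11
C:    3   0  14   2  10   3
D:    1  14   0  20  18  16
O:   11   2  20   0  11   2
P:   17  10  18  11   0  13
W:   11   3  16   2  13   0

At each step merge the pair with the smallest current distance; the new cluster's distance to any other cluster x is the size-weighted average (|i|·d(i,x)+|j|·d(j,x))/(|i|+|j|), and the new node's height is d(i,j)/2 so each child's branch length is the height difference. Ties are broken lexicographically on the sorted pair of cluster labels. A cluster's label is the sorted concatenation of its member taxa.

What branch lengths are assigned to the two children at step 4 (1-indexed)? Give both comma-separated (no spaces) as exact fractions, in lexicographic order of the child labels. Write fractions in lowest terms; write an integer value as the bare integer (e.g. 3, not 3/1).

1. join B+D (d=1) ⇒ BD; edges |B|=1/2, |D|=1/2
  updated: d(BD,C)=17/2, d(BD,O)=31/2, d(BD,P)=35/2, d(BD,W)=27/2
2. join C+O (d=2) ⇒ CO; edges |C|=1, |O|=1
  updated: d(BD,CO)=12, d(CO,P)=21/2, d(CO,W)=5/2
3. join CO+W (d=5/2) ⇒ COW; edges |CO|=1/4, |W|=5/4
  updated: d(BD,COW)=25/2, d(COW,P)=34/3
4. join COW+P (d=34/3) ⇒ COPW; edges |COW|=53/12, |P|=17/3
  updated: d(BD,COPW)=55/4
5. join BD+COPW (d=55/4) ⇒ BCDOPW; edges |BD|=51/8, |COPW|=29/24
final tree: ((B:1/2,D:1/2):51/8,(((C:1,O:1):1/4,W:5/4):53/12,P:17/3):29/24)
total length: 133/6

53/12,17/3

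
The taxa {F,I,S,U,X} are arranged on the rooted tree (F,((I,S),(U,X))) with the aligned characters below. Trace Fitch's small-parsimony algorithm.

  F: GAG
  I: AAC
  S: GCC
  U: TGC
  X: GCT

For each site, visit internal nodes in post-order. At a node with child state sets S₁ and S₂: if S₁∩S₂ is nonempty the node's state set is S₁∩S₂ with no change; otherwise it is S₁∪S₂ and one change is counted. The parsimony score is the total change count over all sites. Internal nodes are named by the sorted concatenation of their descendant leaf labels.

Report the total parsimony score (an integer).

7

site 0, node IS: I={A} ∪ S={G} → {A,G} (+1)
site 0, node UX: U={T} ∪ X={G} → {G,T} (+1)
site 0, node ISUX: IS={A,G} ∩ UX={G,T} → {G} (+0)
site 0, node FISUX: F={G} ∩ ISUX={G} → {G} (+0)
site 1, node IS: I={A} ∪ S={C} → {A,C} (+1)
site 1, node UX: U={G} ∪ X={C} → {C,G} (+1)
site 1, node ISUX: IS={A,C} ∩ UX={C,G} → {C} (+0)
site 1, node FISUX: F={A} ∪ ISUX={C} → {A,C} (+1)
site 2, node IS: I={C} ∩ S={C} → {C} (+0)
site 2, node UX: U={C} ∪ X={T} → {C,T} (+1)
site 2, node ISUX: IS={C} ∩ UX={C,T} → {C} (+0)
site 2, node FISUX: F={G} ∪ ISUX={C} → {C,G} (+1)
per-site changes: [2, 3, 2]; total = 7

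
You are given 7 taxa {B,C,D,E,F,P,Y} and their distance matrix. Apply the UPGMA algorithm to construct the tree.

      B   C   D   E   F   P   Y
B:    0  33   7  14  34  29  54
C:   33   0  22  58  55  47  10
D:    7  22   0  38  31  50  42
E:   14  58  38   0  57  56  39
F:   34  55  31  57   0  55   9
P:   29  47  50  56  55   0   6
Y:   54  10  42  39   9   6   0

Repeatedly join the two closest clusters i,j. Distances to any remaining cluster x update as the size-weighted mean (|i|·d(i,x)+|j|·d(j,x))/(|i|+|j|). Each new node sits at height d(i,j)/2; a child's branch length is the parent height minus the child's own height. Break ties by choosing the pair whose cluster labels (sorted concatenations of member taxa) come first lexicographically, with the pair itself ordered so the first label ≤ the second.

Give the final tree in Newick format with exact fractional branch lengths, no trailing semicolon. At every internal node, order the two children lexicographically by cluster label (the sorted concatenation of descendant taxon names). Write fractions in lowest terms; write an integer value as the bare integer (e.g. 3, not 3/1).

(((B:7/2,D:7/2):19/2,E:13):193/24,((C:57/4,(P:3,Y:3):45/4):67/12,F:119/6):29/24)

iteration 1: select P,Y (d=6); attach at lengths (3, 3); label the merged cluster PY
  updated: d(B,PY)=83/2, d(C,PY)=57/2, d(D,PY)=46, d(E,PY)=95/2, d(F,PY)=32
iteration 2: select B,D (d=7); attach at lengths (7/2, 7/2); label the merged cluster BD
  updated: d(BD,C)=55/2, d(BD,E)=26, d(BD,F)=65/2, d(BD,PY)=175/4
iteration 3: select BD,E (d=26); attach at lengths (19/2, 13); label the merged cluster BDE
  updated: d(BDE,C)=113/3, d(BDE,F)=122/3, d(BDE,PY)=45
iteration 4: select C,PY (d=57/2); attach at lengths (57/4, 45/4); label the merged cluster CPY
  updated: d(BDE,CPY)=383/9, d(CPY,F)=119/3
iteration 5: select CPY,F (d=119/3); attach at lengths (67/12, 119/6); label the merged cluster CFPY
  updated: d(BDE,CFPY)=505/12
iteration 6: select BDE,CFPY (d=505/12); attach at lengths (193/24, 29/24); label the merged cluster BCDEFPY
final tree: (((B:7/2,D:7/2):19/2,E:13):193/24,((C:57/4,(P:3,Y:3):45/4):67/12,F:119/6):29/24)
total length: 287/3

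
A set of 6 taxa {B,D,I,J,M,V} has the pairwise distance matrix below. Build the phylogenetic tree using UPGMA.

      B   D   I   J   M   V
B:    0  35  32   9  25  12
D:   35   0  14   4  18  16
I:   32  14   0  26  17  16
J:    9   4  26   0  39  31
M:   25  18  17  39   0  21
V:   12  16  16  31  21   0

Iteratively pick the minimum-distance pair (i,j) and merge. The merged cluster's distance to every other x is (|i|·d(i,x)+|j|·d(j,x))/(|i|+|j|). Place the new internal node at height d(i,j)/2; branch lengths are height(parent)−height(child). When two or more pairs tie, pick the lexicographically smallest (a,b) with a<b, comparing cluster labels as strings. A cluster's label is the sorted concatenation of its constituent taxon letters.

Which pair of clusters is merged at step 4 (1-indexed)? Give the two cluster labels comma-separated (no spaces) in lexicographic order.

BV,DJ

iteration 1: select D,J (d=4); attach at lengths (2, 2); label the merged cluster DJ
  updated: d(B,DJ)=22, d(DJ,I)=20, d(DJ,M)=57/2, d(DJ,V)=47/2
iteration 2: select B,V (d=12); attach at lengths (6, 6); label the merged cluster BV
  updated: d(BV,DJ)=91/4, d(BV,I)=24, d(BV,M)=23
iteration 3: select I,M (d=17); attach at lengths (17/2, 17/2); label the merged cluster IM
  updated: d(BV,IM)=47/2, d(DJ,IM)=97/4
iteration 4: select BV,DJ (d=91/4); attach at lengths (43/8, 75/8); label the merged cluster BDJV
  updated: d(BDJV,IM)=191/8
iteration 5: select BDJV,IM (d=191/8); attach at lengths (9/16, 55/16); label the merged cluster BDIJMV
final tree: (((B:6,V:6):43/8,(D:2,J:2):75/8):9/16,(I:17/2,M:17/2):55/16)
total length: 207/4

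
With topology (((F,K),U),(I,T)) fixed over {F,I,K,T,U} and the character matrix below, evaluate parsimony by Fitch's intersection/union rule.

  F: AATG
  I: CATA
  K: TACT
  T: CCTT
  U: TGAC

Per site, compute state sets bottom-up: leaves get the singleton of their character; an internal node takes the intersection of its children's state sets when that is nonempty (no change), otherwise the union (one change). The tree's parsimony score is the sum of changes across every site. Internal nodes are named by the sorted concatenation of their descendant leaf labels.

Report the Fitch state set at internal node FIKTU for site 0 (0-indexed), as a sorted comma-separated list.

[col 0] FK: children F:{A}, K:{T} ∪→ {A,T}; cost 1
[col 0] FKU: children FK:{A,T}, U:{T} ∩→ {T}; cost 0
[col 0] IT: children I:{C}, T:{C} ∩→ {C}; cost 0
[col 0] FIKTU: children FKU:{T}, IT:{C} ∪→ {C,T}; cost 1
[col 1] FK: children F:{A}, K:{A} ∩→ {A}; cost 0
[col 1] FKU: children FK:{A}, U:{G} ∪→ {A,G}; cost 1
[col 1] IT: children I:{A}, T:{C} ∪→ {A,C}; cost 1
[col 1] FIKTU: children FKU:{A,G}, IT:{A,C} ∩→ {A}; cost 0
[col 2] FK: children F:{T}, K:{C} ∪→ {C,T}; cost 1
[col 2] FKU: children FK:{C,T}, U:{A} ∪→ {A,C,T}; cost 1
[col 2] IT: children I:{T}, T:{T} ∩→ {T}; cost 0
[col 2] FIKTU: children FKU:{A,C,T}, IT:{T} ∩→ {T}; cost 0
[col 3] FK: children F:{G}, K:{T} ∪→ {G,T}; cost 1
[col 3] FKU: children FK:{G,T}, U:{C} ∪→ {C,G,T}; cost 1
[col 3] IT: children I:{A}, T:{T} ∪→ {A,T}; cost 1
[col 3] FIKTU: children FKU:{C,G,T}, IT:{A,T} ∩→ {T}; cost 0
per-site changes: [2, 2, 2, 3]; total = 9

C,T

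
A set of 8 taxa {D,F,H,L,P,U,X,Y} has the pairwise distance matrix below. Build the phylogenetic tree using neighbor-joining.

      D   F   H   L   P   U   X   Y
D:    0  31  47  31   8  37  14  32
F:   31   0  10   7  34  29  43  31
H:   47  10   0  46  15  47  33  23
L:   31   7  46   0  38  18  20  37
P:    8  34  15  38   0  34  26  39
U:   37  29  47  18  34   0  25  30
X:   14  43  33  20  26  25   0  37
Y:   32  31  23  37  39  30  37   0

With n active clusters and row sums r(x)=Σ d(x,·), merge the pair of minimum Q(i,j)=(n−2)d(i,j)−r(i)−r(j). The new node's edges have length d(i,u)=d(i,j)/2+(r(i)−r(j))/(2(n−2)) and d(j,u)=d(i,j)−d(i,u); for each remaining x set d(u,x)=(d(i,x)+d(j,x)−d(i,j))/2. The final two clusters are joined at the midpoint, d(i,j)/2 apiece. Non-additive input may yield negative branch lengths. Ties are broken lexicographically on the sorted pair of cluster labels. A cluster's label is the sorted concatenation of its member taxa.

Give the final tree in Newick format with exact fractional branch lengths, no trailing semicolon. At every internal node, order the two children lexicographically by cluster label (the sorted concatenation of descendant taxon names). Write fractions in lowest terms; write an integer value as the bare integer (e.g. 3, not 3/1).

(((((D:9/2,P:7/2):457/48,X:311/48):183/32,((F:5/4,H:35/4):251/32,Y:453/32):203/32):129/32,L:123/16):165/32,U:165/32)

iteration 1: select D,P (d=8, Q=-346); attach at lengths (9/2, 7/2); label the merged cluster DP
  updated: d(DP,F)=57/2, d(DP,H)=27, d(DP,L)=61/2, d(DP,U)=63/2, d(DP,X)=16, d(DP,Y)=63/2
iteration 2: select F,H (d=10, Q=-569/2); attach at lengths (5/4, 35/4); label the merged cluster FH
  updated: d(DP,FH)=91/4, d(FH,L)=43/2, d(FH,U)=33, d(FH,X)=33, d(FH,Y)=22
iteration 3: select FH,Y (d=22, Q=-807/4); attach at lengths (251/32, 453/32); label the merged cluster FHY
  updated: d(DP,FHY)=129/8, d(FHY,L)=73/4, d(FHY,U)=41/2, d(FHY,X)=24
iteration 4: select DP,X (d=16, Q=-1049/8); attach at lengths (457/48, 311/48); label the merged cluster DPX
  updated: d(DPX,FHY)=193/16, d(DPX,L)=69/4, d(DPX,U)=81/4
iteration 5: select DPX,FHY (d=193/16, Q=-305/4); attach at lengths (183/32, 203/32); label the merged cluster DFHPXY
  updated: d(DFHPXY,L)=375/32, d(DFHPXY,U)=459/32
iteration 6: select DFHPXY,L (d=375/32, Q=-705/16); attach at lengths (129/32, 123/16); label the merged cluster DFHLPXY
  updated: d(DFHLPXY,U)=165/16
iteration 7: select DFHLPXY,U (d=165/16); attach at lengths (165/32, 165/32); label the merged cluster DFHLPUXY
final tree: (((((D:9/2,P:7/2):457/48,X:311/48):183/32,((F:5/4,H:35/4):251/32,Y:453/32):203/32):129/32,L:123/16):165/32,U:165/32)
total length: 2883/32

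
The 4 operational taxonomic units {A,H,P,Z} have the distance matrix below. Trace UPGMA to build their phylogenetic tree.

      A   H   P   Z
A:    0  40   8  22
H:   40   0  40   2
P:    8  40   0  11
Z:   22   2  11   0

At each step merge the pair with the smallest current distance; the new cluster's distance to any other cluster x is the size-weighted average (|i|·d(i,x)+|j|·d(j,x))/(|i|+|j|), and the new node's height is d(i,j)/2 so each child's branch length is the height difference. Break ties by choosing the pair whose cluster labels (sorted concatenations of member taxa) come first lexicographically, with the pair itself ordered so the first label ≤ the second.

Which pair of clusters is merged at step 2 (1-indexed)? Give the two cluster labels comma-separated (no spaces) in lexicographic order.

step 1: merge (H,Z) at d=2; branch lengths H→1, Z→1; new cluster HZ
  updated: d(A,HZ)=31, d(HZ,P)=51/2
step 2: merge (A,P) at d=8; branch lengths A→4, P→4; new cluster AP
  updated: d(AP,HZ)=113/4
step 3: merge (AP,HZ) at d=113/4; branch lengths AP→81/8, HZ→105/8; new cluster AHPZ
final tree: ((A:4,P:4):81/8,(H:1,Z:1):105/8)
total length: 133/4

A,P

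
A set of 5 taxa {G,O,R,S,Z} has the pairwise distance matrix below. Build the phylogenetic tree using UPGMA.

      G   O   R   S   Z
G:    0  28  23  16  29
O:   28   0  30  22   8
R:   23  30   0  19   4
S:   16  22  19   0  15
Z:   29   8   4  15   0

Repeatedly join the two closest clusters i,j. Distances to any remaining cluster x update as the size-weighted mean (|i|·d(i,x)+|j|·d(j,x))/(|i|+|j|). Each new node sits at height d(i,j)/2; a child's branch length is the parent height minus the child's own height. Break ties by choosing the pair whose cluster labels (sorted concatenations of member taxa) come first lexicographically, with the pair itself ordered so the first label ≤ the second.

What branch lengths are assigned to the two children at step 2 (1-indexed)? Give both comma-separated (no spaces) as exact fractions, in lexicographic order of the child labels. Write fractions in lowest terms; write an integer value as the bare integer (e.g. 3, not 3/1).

iteration 1: select R,Z (d=4); attach at lengths (2, 2); label the merged cluster RZ
  updated: d(G,RZ)=26, d(O,RZ)=19, d(RZ,S)=17
iteration 2: select G,S (d=16); attach at lengths (8, 8); label the merged cluster GS
  updated: d(GS,O)=25, d(GS,RZ)=43/2
iteration 3: select O,RZ (d=19); attach at lengths (19/2, 15/2); label the merged cluster ORZ
  updated: d(GS,ORZ)=68/3
iteration 4: select GS,ORZ (d=68/3); attach at lengths (10/3, 11/6); label the merged cluster GORSZ
final tree: ((G:8,S:8):10/3,(O:19/2,(R:2,Z:2):15/2):11/6)
total length: 253/6

8,8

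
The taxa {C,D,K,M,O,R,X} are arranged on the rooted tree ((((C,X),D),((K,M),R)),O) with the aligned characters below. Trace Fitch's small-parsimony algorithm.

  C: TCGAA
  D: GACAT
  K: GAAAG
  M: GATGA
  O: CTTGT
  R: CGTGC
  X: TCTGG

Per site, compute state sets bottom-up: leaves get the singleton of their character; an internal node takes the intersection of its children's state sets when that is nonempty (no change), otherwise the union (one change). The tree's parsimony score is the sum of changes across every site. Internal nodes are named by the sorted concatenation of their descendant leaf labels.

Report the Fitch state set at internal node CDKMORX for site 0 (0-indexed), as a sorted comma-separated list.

site 0, node CX: C={T} ∩ X={T} → {T} (+0)
site 0, node CDX: CX={T} ∪ D={G} → {G,T} (+1)
site 0, node KM: K={G} ∩ M={G} → {G} (+0)
site 0, node KMR: KM={G} ∪ R={C} → {C,G} (+1)
site 0, node CDKMRX: CDX={G,T} ∩ KMR={C,G} → {G} (+0)
site 0, node CDKMORX: CDKMRX={G} ∪ O={C} → {C,G} (+1)
site 1, node CX: C={C} ∩ X={C} → {C} (+0)
site 1, node CDX: CX={C} ∪ D={A} → {A,C} (+1)
site 1, node KM: K={A} ∩ M={A} → {A} (+0)
site 1, node KMR: KM={A} ∪ R={G} → {A,G} (+1)
site 1, node CDKMRX: CDX={A,C} ∩ KMR={A,G} → {A} (+0)
site 1, node CDKMORX: CDKMRX={A} ∪ O={T} → {A,T} (+1)
site 2, node CX: C={G} ∪ X={T} → {G,T} (+1)
site 2, node CDX: CX={G,T} ∪ D={C} → {C,G,T} (+1)
site 2, node KM: K={A} ∪ M={T} → {A,T} (+1)
site 2, node KMR: KM={A,T} ∩ R={T} → {T} (+0)
site 2, node CDKMRX: CDX={C,G,T} ∩ KMR={T} → {T} (+0)
site 2, node CDKMORX: CDKMRX={T} ∩ O={T} → {T} (+0)
site 3, node CX: C={A} ∪ X={G} → {A,G} (+1)
site 3, node CDX: CX={A,G} ∩ D={A} → {A} (+0)
site 3, node KM: K={A} ∪ M={G} → {A,G} (+1)
site 3, node KMR: KM={A,G} ∩ R={G} → {G} (+0)
site 3, node CDKMRX: CDX={A} ∪ KMR={G} → {A,G} (+1)
site 3, node CDKMORX: CDKMRX={A,G} ∩ O={G} → {G} (+0)
site 4, node CX: C={A} ∪ X={G} → {A,G} (+1)
site 4, node CDX: CX={A,G} ∪ D={T} → {A,G,T} (+1)
site 4, node KM: K={G} ∪ M={A} → {A,G} (+1)
site 4, node KMR: KM={A,G} ∪ R={C} → {A,C,G} (+1)
site 4, node CDKMRX: CDX={A,G,T} ∩ KMR={A,C,G} → {A,G} (+0)
site 4, node CDKMORX: CDKMRX={A,G} ∪ O={T} → {A,G,T} (+1)
per-site changes: [3, 3, 3, 3, 5]; total = 17

C,G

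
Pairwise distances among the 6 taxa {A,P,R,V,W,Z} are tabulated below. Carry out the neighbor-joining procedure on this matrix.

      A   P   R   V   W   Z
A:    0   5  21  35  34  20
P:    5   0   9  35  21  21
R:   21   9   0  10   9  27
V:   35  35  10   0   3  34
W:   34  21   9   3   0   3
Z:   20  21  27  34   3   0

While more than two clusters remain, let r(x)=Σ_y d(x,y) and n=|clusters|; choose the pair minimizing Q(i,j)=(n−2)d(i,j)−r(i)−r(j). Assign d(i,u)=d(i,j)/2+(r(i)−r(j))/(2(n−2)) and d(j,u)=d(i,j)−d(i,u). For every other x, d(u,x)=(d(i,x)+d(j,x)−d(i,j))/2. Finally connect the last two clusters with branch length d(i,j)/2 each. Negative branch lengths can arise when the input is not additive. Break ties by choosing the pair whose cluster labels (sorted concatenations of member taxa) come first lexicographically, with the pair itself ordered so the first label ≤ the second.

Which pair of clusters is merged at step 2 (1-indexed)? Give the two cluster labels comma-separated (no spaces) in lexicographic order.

iteration 1: select A,P (d=5, Q=-186); attach at lengths (11/2, -1/2); label the merged cluster AP
  updated: d(AP,R)=25/2, d(AP,V)=65/2, d(AP,W)=25, d(AP,Z)=18
iteration 2: select AP,Z (d=18, Q=-116); attach at lengths (10, 8); label the merged cluster APZ
  updated: d(APZ,R)=43/4, d(APZ,V)=97/4, d(APZ,W)=5
iteration 3: select APZ,R (d=43/4, Q=-193/4); attach at lengths (127/16, 45/16); label the merged cluster APRZ
  updated: d(APRZ,V)=47/4, d(APRZ,W)=13/8
iteration 4: select APRZ,V (d=47/4, Q=-131/8); attach at lengths (83/16, 105/16); label the merged cluster APRVZ
  updated: d(APRVZ,W)=-57/16
iteration 5: select APRVZ,W (d=-57/16); attach at lengths (-57/32, -57/32); label the merged cluster APRVWZ
final tree: (((((A:11/2,P:-1/2):10,Z:8):127/16,R:45/16):83/16,V:105/16):-57/32,W:-57/32)
total length: 671/16

AP,Z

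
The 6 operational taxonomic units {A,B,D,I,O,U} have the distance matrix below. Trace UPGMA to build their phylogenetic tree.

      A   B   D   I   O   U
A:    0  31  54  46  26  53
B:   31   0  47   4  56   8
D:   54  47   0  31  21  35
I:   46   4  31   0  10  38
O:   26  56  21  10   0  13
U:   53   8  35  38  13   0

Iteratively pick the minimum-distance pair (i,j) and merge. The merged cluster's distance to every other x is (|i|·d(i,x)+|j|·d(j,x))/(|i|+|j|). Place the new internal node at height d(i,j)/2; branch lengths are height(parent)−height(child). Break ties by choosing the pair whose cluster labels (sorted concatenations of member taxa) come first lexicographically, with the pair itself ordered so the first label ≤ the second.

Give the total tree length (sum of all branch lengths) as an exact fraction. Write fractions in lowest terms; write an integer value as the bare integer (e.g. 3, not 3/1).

325/4

step 1: merge (B,I) at d=4; branch lengths B→2, I→2; new cluster BI
  updated: d(A,BI)=77/2, d(BI,D)=39, d(BI,O)=33, d(BI,U)=23
step 2: merge (O,U) at d=13; branch lengths O→13/2, U→13/2; new cluster OU
  updated: d(A,OU)=79/2, d(BI,OU)=28, d(D,OU)=28
step 3: merge (BI,OU) at d=28; branch lengths BI→12, OU→15/2; new cluster BIOU
  updated: d(A,BIOU)=39, d(BIOU,D)=67/2
step 4: merge (BIOU,D) at d=67/2; branch lengths BIOU→11/4, D→67/4; new cluster BDIOU
  updated: d(A,BDIOU)=42
step 5: merge (A,BDIOU) at d=42; branch lengths A→21, BDIOU→17/4; new cluster ABDIOU
final tree: (A:21,(((B:2,I:2):12,(O:13/2,U:13/2):15/2):11/4,D:67/4):17/4)
total length: 325/4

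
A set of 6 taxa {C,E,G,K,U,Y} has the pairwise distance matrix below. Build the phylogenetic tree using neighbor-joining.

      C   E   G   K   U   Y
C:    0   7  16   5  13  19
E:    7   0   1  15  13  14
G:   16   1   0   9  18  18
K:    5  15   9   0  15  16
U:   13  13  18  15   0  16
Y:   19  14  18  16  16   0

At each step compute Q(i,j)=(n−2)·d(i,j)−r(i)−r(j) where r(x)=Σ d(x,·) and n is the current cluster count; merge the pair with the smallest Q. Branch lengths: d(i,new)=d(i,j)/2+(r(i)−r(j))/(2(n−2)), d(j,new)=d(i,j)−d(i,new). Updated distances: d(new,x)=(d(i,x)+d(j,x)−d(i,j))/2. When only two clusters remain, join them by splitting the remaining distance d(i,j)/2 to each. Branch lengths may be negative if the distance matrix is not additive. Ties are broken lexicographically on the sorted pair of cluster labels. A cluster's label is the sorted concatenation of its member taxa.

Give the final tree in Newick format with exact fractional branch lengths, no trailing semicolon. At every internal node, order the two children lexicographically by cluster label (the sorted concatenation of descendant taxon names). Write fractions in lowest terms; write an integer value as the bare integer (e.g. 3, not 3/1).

1. join E+G (d=1, Q=-108) ⇒ EG; edges |E|=-1, |G|=2
  updated: d(C,EG)=11, d(EG,K)=23/2, d(EG,U)=15, d(EG,Y)=31/2
2. join C+K (d=5, Q=-161/2) ⇒ CK; edges |C|=31/12, |K|=29/12
  updated: d(CK,EG)=35/4, d(CK,U)=23/2, d(CK,Y)=15
3. join CK+EG (d=35/4, Q=-57) ⇒ CEGK; edges |CK|=27/8, |EG|=43/8
  updated: d(CEGK,U)=71/8, d(CEGK,Y)=87/8
4. join CEGK+U (d=71/8, Q=-143/4) ⇒ CEGKU; edges |CEGK|=15/8, |U|=7
  updated: d(CEGKU,Y)=9
5. join CEGKU+Y (d=9) ⇒ CEGKUY; edges |CEGKU|=9/2, |Y|=9/2
final tree: ((((C:31/12,K:29/12):27/8,(E:-1,G:2):43/8):15/8,U:7):9/2,Y:9/2)
total length: 261/8

((((C:31/12,K:29/12):27/8,(E:-1,G:2):43/8):15/8,U:7):9/2,Y:9/2)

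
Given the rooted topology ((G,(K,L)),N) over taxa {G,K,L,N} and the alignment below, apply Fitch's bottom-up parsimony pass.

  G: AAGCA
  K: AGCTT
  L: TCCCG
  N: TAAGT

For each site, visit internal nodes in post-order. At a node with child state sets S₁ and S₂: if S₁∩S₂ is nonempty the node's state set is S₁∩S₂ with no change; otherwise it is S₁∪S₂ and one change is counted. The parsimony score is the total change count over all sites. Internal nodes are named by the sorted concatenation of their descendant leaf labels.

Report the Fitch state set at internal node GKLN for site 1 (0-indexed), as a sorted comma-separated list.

A

KL@0: {A} ∪ {T} = {A,T} (union, +1)
GKL@0: {A} ∩ {A,T} = {A} (intersection, +0)
GKLN@0: {A} ∪ {T} = {A,T} (union, +1)
KL@1: {G} ∪ {C} = {C,G} (union, +1)
GKL@1: {A} ∪ {C,G} = {A,C,G} (union, +1)
GKLN@1: {A,C,G} ∩ {A} = {A} (intersection, +0)
KL@2: {C} ∩ {C} = {C} (intersection, +0)
GKL@2: {G} ∪ {C} = {C,G} (union, +1)
GKLN@2: {C,G} ∪ {A} = {A,C,G} (union, +1)
KL@3: {T} ∪ {C} = {C,T} (union, +1)
GKL@3: {C} ∩ {C,T} = {C} (intersection, +0)
GKLN@3: {C} ∪ {G} = {C,G} (union, +1)
KL@4: {T} ∪ {G} = {G,T} (union, +1)
GKL@4: {A} ∪ {G,T} = {A,G,T} (union, +1)
GKLN@4: {A,G,T} ∩ {T} = {T} (intersection, +0)
per-site changes: [2, 2, 2, 2, 2]; total = 10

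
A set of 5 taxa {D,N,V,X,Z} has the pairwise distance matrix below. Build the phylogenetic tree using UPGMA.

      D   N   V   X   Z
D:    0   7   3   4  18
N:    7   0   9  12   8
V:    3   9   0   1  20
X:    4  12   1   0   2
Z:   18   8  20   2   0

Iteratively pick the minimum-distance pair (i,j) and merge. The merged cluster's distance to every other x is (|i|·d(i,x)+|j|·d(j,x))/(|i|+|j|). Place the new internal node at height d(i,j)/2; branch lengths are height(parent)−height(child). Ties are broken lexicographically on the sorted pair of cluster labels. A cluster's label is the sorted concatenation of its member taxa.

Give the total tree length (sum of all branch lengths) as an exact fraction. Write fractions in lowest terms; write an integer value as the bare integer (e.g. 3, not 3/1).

step 1: merge (V,X) at d=1; branch lengths V→1/2, X→1/2; new cluster VX
  updated: d(D,VX)=7/2, d(N,VX)=21/2, d(VX,Z)=11
step 2: merge (D,VX) at d=7/2; branch lengths D→7/4, VX→5/4; new cluster DVX
  updated: d(DVX,N)=28/3, d(DVX,Z)=40/3
step 3: merge (N,Z) at d=8; branch lengths N→4, Z→4; new cluster NZ
  updated: d(DVX,NZ)=34/3
step 4: merge (DVX,NZ) at d=34/3; branch lengths DVX→47/12, NZ→5/3; new cluster DNVXZ
final tree: ((D:7/4,(V:1/2,X:1/2):5/4):47/12,(N:4,Z:4):5/3)
total length: 211/12

211/12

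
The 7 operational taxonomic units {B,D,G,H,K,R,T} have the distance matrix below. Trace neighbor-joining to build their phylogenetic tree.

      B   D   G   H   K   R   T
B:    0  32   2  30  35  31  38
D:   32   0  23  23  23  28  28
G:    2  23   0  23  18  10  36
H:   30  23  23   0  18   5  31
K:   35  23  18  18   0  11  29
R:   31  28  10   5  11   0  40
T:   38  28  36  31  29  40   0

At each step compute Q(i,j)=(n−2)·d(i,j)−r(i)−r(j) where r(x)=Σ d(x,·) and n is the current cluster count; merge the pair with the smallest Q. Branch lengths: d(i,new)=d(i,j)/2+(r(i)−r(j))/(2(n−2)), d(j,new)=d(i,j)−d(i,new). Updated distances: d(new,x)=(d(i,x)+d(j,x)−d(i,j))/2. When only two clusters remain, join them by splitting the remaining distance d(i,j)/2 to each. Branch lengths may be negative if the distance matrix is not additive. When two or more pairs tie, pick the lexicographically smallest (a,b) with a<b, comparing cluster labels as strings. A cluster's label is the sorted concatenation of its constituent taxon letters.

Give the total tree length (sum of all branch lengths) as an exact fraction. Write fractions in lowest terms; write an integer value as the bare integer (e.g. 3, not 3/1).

135/2

1. join B+G (d=2, Q=-270) ⇒ BG; edges |B|=33/5, |G|=-23/5
  updated: d(BG,D)=53/2, d(BG,H)=51/2, d(BG,K)=51/2, d(BG,R)=39/2, d(BG,T)=36
2. join H+R (d=5, Q=-186) ⇒ HR; edges |H|=19/8, |R|=21/8
  updated: d(BG,HR)=20, d(D,HR)=23, d(HR,K)=12, d(HR,T)=33
3. join D+T (d=28, Q=-285/2) ⇒ DT; edges |D|=39/4, |T|=73/4
  updated: d(BG,DT)=69/4, d(DT,HR)=14, d(DT,K)=12
4. join BG+DT (d=69/4, Q=-143/2) ⇒ BDGT; edges |BG|=27/2, |DT|=15/4
  updated: d(BDGT,HR)=67/8, d(BDGT,K)=81/8
5. join BDGT+HR (d=67/8, Q=-61/2) ⇒ BDGHRT; edges |BDGT|=13/4, |HR|=41/8
  updated: d(BDGHRT,K)=55/8
6. join BDGHRT+K (d=55/8) ⇒ BDGHKRT; edges |BDGHRT|=55/16, |K|=55/16
final tree: ((((B:33/5,G:-23/5):27/2,(D:39/4,T:73/4):15/4):13/4,(H:19/8,R:21/8):41/8):55/16,K:55/16)
total length: 135/2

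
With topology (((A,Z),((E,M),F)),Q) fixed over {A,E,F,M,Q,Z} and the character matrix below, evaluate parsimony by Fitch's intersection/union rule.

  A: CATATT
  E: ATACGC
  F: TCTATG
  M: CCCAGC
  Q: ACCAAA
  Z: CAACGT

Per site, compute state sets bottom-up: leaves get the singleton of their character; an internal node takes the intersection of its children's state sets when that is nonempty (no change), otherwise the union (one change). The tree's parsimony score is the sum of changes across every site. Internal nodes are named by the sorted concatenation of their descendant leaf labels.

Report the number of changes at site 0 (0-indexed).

3

site 0, node AZ: A={C} ∩ Z={C} → {C} (+0)
site 0, node EM: E={A} ∪ M={C} → {A,C} (+1)
site 0, node EFM: EM={A,C} ∪ F={T} → {A,C,T} (+1)
site 0, node AEFMZ: AZ={C} ∩ EFM={A,C,T} → {C} (+0)
site 0, node AEFMQZ: AEFMZ={C} ∪ Q={A} → {A,C} (+1)
site 1, node AZ: A={A} ∩ Z={A} → {A} (+0)
site 1, node EM: E={T} ∪ M={C} → {C,T} (+1)
site 1, node EFM: EM={C,T} ∩ F={C} → {C} (+0)
site 1, node AEFMZ: AZ={A} ∪ EFM={C} → {A,C} (+1)
site 1, node AEFMQZ: AEFMZ={A,C} ∩ Q={C} → {C} (+0)
site 2, node AZ: A={T} ∪ Z={A} → {A,T} (+1)
site 2, node EM: E={A} ∪ M={C} → {A,C} (+1)
site 2, node EFM: EM={A,C} ∪ F={T} → {A,C,T} (+1)
site 2, node AEFMZ: AZ={A,T} ∩ EFM={A,C,T} → {A,T} (+0)
site 2, node AEFMQZ: AEFMZ={A,T} ∪ Q={C} → {A,C,T} (+1)
site 3, node AZ: A={A} ∪ Z={C} → {A,C} (+1)
site 3, node EM: E={C} ∪ M={A} → {A,C} (+1)
site 3, node EFM: EM={A,C} ∩ F={A} → {A} (+0)
site 3, node AEFMZ: AZ={A,C} ∩ EFM={A} → {A} (+0)
site 3, node AEFMQZ: AEFMZ={A} ∩ Q={A} → {A} (+0)
site 4, node AZ: A={T} ∪ Z={G} → {G,T} (+1)
site 4, node EM: E={G} ∩ M={G} → {G} (+0)
site 4, node EFM: EM={G} ∪ F={T} → {G,T} (+1)
site 4, node AEFMZ: AZ={G,T} ∩ EFM={G,T} → {G,T} (+0)
site 4, node AEFMQZ: AEFMZ={G,T} ∪ Q={A} → {A,G,T} (+1)
site 5, node AZ: A={T} ∩ Z={T} → {T} (+0)
site 5, node EM: E={C} ∩ M={C} → {C} (+0)
site 5, node EFM: EM={C} ∪ F={G} → {C,G} (+1)
site 5, node AEFMZ: AZ={T} ∪ EFM={C,G} → {C,G,T} (+1)
site 5, node AEFMQZ: AEFMZ={C,G,T} ∪ Q={A} → {A,C,G,T} (+1)
per-site changes: [3, 2, 4, 2, 3, 3]; total = 17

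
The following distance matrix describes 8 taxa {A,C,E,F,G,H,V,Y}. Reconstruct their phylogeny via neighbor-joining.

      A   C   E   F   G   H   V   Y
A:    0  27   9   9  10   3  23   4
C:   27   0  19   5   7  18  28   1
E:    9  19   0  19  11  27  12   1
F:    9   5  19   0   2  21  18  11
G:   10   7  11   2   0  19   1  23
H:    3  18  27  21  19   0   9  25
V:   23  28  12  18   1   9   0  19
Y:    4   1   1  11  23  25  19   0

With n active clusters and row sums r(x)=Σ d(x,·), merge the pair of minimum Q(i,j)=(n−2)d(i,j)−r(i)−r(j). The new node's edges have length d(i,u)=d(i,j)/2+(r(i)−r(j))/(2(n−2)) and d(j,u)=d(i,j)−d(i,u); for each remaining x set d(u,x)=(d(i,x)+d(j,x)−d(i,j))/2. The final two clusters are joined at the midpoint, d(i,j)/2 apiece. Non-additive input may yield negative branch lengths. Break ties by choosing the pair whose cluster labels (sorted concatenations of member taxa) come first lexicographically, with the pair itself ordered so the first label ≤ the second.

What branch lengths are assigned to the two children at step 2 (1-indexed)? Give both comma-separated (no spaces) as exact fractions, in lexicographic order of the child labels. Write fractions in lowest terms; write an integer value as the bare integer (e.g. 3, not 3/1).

1. join A+H (d=3, Q=-189) ⇒ AH; edges |A|=-19/12, |H|=55/12
  updated: d(AH,C)=21, d(AH,E)=33/2, d(AH,F)=27/2, d(AH,G)=13, d(AH,V)=29/2, d(AH,Y)=13
2. join G+V (d=1, Q=-289/2) ⇒ GV; edges |G|=-61/20, |V|=81/20
  updated: d(AH,GV)=53/4, d(C,GV)=17, d(E,GV)=11, d(F,GV)=19/2, d(GV,Y)=41/2
3. join E+Y (d=1, Q=-109) ⇒ EY; edges |E|=3, |Y|=-2
  updated: d(AH,EY)=57/4, d(C,EY)=19/2, d(EY,F)=29/2, d(EY,GV)=61/4
4. join C+F (d=5, Q=-80) ⇒ CF; edges |C|=25/6, |F|=5/6
  updated: d(AH,CF)=59/4, d(CF,EY)=19/2, d(CF,GV)=43/4
5. join AH+GV (d=53/4, Q=-55) ⇒ AGHV; edges |AH|=59/8, |GV|=47/8
  updated: d(AGHV,CF)=49/8, d(AGHV,EY)=65/8
6. join AGHV+CF (d=49/8, Q=-95/4) ⇒ ACFGHV; edges |AGHV|=19/8, |CF|=15/4
  updated: d(ACFGHV,EY)=23/4
7. join ACFGHV+EY (d=23/4) ⇒ ACEFGHVY; edges |ACFGHV|=23/8, |EY|=23/8
final tree: ((((A:-19/12,H:55/12):59/8,(G:-61/20,V:81/20):47/8):19/8,(C:25/6,F:5/6):15/4):23/8,(E:3,Y:-2):23/8)
total length: 281/8

-61/20,81/20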